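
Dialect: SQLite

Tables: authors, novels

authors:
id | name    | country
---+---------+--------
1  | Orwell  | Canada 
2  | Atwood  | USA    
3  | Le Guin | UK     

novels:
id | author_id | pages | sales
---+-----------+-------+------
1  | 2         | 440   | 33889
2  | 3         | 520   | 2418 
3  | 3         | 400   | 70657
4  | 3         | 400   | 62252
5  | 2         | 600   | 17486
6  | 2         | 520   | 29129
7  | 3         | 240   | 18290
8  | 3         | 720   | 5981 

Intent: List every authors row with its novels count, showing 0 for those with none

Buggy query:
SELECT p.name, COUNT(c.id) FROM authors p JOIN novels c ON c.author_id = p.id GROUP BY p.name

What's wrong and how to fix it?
Bug: An inner join excludes parents with zero children

Fix: Use LEFT JOIN so parents without children still appear (COUNT(c.id) gives 0)

Corrected query:
SELECT p.name, COUNT(c.id) FROM authors p LEFT JOIN novels c ON c.author_id = p.id GROUP BY p.name

Result:
name    | COUNT(c.id)
--------+------------
Atwood  | 3          
Le Guin | 5          
Orwell  | 0          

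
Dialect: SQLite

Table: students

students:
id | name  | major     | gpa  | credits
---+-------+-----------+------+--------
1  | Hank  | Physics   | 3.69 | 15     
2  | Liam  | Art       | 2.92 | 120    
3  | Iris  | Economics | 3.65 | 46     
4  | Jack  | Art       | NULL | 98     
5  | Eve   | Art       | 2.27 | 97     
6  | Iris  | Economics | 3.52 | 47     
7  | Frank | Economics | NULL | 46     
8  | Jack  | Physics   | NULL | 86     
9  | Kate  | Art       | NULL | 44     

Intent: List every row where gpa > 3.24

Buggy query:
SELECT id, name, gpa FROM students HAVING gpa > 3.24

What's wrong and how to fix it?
Bug: HAVING filters the output of aggregation, but this query has no GROUP BY and no aggregate functions, so SQLite rejects it (HAVING clause on a non-aggregate query); the condition here is per row

Fix: Use WHERE for row-level filtering

Corrected query:
SELECT id, name, gpa FROM students WHERE gpa > 3.24

Result:
id | name | gpa 
---+------+-----
1  | Hank | 3.69
3  | Iris | 3.65
6  | Iris | 3.52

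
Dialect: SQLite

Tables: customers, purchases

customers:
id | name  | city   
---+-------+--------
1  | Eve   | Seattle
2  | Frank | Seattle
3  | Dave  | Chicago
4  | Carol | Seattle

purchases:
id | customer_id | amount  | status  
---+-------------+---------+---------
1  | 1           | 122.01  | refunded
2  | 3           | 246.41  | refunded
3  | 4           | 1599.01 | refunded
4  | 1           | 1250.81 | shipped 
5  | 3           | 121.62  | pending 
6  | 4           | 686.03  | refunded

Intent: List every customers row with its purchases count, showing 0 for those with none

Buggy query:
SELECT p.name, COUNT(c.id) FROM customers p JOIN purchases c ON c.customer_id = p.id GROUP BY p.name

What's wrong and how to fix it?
Bug: INNER JOIN drops customers rows that have no matching purchases rows

Fix: Use LEFT JOIN so parents without children still appear (COUNT(c.id) gives 0)

Corrected query:
SELECT p.name, COUNT(c.id) FROM customers p LEFT JOIN purchases c ON c.customer_id = p.id GROUP BY p.name

Result:
name  | COUNT(c.id)
------+------------
Carol | 2          
Dave  | 2          
Eve   | 2          
Frank | 0          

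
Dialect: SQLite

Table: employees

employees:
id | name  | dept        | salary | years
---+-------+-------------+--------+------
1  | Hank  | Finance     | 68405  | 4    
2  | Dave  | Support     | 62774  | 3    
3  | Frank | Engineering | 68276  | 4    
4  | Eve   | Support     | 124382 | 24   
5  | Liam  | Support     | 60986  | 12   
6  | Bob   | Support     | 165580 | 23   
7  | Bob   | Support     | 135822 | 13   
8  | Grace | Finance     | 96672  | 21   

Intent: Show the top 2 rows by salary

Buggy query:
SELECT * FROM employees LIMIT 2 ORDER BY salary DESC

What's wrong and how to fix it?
Bug: LIMIT must come after ORDER BY

Fix: Swap the clauses: ORDER BY first, then LIMIT

Corrected query:
SELECT * FROM employees ORDER BY salary DESC LIMIT 2

Result:
id | name | dept    | salary | years
---+------+---------+--------+------
6  | Bob  | Support | 165580 | 23   
7  | Bob  | Support | 135822 | 13   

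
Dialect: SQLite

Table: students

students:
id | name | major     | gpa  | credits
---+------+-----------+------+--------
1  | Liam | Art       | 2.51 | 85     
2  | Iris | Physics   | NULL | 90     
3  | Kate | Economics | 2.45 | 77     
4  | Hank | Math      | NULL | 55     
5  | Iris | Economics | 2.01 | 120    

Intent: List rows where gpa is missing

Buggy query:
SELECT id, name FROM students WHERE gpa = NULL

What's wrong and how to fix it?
Bug: Comparing to NULL with '=' never matches; NULL = NULL is unknown, not true

Fix: Replace '= NULL' with 'IS NULL'

Corrected query:
SELECT id, name FROM students WHERE gpa IS NULL

Result:
id | name
---+-----
2  | Iris
4  | Hank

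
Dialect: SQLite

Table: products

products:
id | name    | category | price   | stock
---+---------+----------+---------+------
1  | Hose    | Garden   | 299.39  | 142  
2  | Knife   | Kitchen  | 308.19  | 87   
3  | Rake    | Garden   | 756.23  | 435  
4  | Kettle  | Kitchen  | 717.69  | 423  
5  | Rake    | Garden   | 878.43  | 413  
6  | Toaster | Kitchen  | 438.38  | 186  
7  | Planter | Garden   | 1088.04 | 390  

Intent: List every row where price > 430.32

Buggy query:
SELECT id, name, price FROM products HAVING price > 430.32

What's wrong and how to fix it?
Bug: This is a non-aggregate query (no GROUP BY, no aggregates), so in SQLite the HAVING clause is invalid here; a row-level condition belongs in WHERE

Fix: Use WHERE for row-level filtering

Corrected query:
SELECT id, name, price FROM products WHERE price > 430.32

Result:
id | name    | price  
---+---------+--------
3  | Rake    | 756.23 
4  | Kettle  | 717.69 
5  | Rake    | 878.43 
6  | Toaster | 438.38 
7  | Planter | 1088.04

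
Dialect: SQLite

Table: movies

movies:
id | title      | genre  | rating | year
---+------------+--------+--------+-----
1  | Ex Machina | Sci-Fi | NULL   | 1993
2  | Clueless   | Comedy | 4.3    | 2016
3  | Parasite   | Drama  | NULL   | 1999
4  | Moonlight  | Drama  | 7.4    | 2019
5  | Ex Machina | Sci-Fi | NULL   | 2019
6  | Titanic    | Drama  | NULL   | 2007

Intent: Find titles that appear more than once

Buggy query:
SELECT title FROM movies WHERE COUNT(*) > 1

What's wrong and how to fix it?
Bug: WHERE can't reference COUNT(*); aggregates are computed after WHERE

Fix: Group first, then use HAVING for the count condition

Corrected query:
SELECT title FROM movies GROUP BY title HAVING COUNT(*) > 1

Result:
title     
----------
Ex Machina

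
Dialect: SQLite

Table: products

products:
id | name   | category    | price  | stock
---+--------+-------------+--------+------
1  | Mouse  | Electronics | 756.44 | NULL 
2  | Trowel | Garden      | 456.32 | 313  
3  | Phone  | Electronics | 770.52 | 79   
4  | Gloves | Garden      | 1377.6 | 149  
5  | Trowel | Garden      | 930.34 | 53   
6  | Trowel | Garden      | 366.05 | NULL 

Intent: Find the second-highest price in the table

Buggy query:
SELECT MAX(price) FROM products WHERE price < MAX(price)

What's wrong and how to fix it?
Bug: MAX(price) on the right of the comparison is an aggregate-in-WHERE error

Fix: Compute the overall MAX in a subquery, then take MAX of rows below it

Corrected query:
SELECT MAX(price) FROM products WHERE price < (SELECT MAX(price) FROM products)

Result:
MAX(price)
----------
930.34    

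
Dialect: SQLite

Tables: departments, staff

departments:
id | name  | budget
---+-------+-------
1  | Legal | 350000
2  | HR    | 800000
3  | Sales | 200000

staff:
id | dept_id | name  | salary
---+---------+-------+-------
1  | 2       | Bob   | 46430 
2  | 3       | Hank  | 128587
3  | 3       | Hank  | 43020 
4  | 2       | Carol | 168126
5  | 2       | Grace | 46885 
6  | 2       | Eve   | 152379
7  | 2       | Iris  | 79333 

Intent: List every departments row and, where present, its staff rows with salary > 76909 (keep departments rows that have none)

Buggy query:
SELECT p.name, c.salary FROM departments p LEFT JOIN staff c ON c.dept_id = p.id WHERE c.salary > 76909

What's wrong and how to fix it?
Bug: A WHERE condition on the right-hand table after LEFT JOIN drops unmatched parents

Fix: Move the right-table condition into the ON clause so unmatched parents are kept

Corrected query:
SELECT p.name, c.salary FROM departments p LEFT JOIN staff c ON c.dept_id = p.id AND c.salary > 76909

Result:
name  | salary
------+-------
Legal | NULL  
HR    | 79333 
HR    | 152379
HR    | 168126
Sales | 128587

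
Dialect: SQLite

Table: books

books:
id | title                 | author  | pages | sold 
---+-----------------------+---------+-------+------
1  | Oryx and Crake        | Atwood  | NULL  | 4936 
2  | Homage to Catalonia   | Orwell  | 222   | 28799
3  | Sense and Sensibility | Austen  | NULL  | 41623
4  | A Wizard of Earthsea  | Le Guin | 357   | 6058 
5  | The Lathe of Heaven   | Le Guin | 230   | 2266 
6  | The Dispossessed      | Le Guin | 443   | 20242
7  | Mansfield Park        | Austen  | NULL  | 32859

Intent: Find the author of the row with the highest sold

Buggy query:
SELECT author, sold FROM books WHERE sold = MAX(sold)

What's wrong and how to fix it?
Bug: MAX(sold) is an aggregate and cannot be used directly in WHERE

Fix: Wrap MAX in a scalar subquery so WHERE compares against a single value

Corrected query:
SELECT author, sold FROM books WHERE sold = (SELECT MAX(sold) FROM books)

Result:
author | sold 
-------+------
Austen | 41623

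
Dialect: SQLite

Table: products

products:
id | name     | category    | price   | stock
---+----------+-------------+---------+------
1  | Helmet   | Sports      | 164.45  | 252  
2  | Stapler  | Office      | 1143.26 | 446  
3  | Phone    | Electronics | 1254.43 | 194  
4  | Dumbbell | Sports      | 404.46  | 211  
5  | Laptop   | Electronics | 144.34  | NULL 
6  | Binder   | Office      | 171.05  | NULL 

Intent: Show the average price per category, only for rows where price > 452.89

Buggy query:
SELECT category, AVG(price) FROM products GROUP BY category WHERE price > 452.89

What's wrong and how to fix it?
Bug: WHERE cannot follow GROUP BY

Fix: Move the WHERE clause before GROUP BY

Corrected query:
SELECT category, AVG(price) FROM products WHERE price > 452.89 GROUP BY category

Result:
category    | AVG(price)
------------+-----------
Electronics | 1254.43   
Office      | 1143.26   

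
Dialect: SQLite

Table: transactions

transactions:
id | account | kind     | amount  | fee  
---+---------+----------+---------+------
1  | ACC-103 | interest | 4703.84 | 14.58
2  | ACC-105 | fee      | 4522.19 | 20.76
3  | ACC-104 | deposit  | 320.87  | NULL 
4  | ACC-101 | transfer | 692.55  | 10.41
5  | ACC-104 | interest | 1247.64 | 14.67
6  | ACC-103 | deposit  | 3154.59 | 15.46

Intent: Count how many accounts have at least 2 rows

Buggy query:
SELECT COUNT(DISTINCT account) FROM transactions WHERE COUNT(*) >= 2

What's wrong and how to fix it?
Bug: WHERE filters individual rows, not groups, so a group-level COUNT is invalid there

Fix: Group first with HAVING COUNT(*) >= 2, then COUNT the resulting groups

Corrected query:
SELECT COUNT(*) FROM (SELECT account FROM transactions GROUP BY account HAVING COUNT(*) >= 2)

Result:
COUNT(*)
--------
2       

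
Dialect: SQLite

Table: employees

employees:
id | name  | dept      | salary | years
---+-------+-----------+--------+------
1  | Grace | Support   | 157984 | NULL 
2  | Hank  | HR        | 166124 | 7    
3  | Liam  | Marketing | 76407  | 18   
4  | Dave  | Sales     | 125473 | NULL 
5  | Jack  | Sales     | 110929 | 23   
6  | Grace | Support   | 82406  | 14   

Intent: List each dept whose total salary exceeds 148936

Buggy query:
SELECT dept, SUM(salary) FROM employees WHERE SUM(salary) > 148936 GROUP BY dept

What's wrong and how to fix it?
Bug: SUM(salary) is an aggregate, but WHERE filters rows before aggregation

Fix: Move the aggregate condition to a HAVING clause

Corrected query:
SELECT dept, SUM(salary) FROM employees GROUP BY dept HAVING SUM(salary) > 148936

Result:
dept    | SUM(salary)
--------+------------
HR      | 166124     
Sales   | 236402     
Support | 240390     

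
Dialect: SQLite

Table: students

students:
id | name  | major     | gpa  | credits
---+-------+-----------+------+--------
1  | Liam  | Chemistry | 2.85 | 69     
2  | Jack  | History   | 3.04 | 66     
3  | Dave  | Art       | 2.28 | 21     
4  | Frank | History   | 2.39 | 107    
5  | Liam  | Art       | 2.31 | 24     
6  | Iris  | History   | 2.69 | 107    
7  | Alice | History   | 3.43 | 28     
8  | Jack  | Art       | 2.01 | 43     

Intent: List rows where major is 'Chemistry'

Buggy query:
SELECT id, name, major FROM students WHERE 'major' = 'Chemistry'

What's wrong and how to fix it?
Bug: 'major' in single quotes is a string literal, not the column; the comparison is literal-vs-literal and never true

Fix: Remove the quotes around the column name (or use double quotes for an identifier)

Corrected query:
SELECT id, name, major FROM students WHERE major = 'Chemistry'

Result:
id | name | major    
---+------+----------
1  | Liam | Chemistry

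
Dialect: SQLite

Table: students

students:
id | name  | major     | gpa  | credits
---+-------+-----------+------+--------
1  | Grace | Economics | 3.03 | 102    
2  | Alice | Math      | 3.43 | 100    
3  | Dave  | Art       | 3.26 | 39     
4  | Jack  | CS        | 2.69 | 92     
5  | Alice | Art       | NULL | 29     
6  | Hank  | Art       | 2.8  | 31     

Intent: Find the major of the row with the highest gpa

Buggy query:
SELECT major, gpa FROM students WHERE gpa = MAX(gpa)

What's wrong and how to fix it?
Bug: WHERE is evaluated per row; an aggregate over the whole table isn't defined there

Fix: Use a subquery: WHERE gpa = (SELECT MAX(gpa) FROM students)

Corrected query:
SELECT major, gpa FROM students WHERE gpa = (SELECT MAX(gpa) FROM students)

Result:
major | gpa 
------+-----
Math  | 3.43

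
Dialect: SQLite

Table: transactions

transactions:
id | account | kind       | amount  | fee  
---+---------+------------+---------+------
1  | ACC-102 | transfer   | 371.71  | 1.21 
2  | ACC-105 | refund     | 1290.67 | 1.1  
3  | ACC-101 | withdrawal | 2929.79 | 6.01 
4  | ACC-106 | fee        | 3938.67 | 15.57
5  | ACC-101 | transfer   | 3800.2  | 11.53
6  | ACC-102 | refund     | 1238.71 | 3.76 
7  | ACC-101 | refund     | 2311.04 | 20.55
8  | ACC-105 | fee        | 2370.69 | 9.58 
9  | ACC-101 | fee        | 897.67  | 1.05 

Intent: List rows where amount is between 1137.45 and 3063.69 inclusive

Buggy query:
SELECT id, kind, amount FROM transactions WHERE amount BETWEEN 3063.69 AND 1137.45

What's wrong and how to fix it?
Bug: BETWEEN expects the lower bound first; with 3063.69 AND 1137.45 the range is empty

Fix: Write BETWEEN 1137.45 AND 3063.69

Corrected query:
SELECT id, kind, amount FROM transactions WHERE amount BETWEEN 1137.45 AND 3063.69

Result:
id | kind       | amount 
---+------------+--------
2  | refund     | 1290.67
3  | withdrawal | 2929.79
6  | refund     | 1238.71
7  | refund     | 2311.04
8  | fee        | 2370.69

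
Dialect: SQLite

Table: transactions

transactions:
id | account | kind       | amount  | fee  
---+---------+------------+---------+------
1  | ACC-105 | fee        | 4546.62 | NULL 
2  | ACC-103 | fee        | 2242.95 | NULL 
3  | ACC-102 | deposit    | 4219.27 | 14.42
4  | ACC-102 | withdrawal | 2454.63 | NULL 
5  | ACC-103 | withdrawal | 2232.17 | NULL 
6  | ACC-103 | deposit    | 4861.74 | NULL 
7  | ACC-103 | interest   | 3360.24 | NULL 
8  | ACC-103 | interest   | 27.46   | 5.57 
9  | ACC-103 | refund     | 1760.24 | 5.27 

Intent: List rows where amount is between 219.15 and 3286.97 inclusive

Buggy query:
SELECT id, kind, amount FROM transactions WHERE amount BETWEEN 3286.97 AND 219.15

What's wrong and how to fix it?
Bug: BETWEEN expects the lower bound first; with 3286.97 AND 219.15 the range is empty

Fix: Write BETWEEN 219.15 AND 3286.97

Corrected query:
SELECT id, kind, amount FROM transactions WHERE amount BETWEEN 219.15 AND 3286.97

Result:
id | kind       | amount 
---+------------+--------
2  | fee        | 2242.95
4  | withdrawal | 2454.63
5  | withdrawal | 2232.17
9  | refund     | 1760.24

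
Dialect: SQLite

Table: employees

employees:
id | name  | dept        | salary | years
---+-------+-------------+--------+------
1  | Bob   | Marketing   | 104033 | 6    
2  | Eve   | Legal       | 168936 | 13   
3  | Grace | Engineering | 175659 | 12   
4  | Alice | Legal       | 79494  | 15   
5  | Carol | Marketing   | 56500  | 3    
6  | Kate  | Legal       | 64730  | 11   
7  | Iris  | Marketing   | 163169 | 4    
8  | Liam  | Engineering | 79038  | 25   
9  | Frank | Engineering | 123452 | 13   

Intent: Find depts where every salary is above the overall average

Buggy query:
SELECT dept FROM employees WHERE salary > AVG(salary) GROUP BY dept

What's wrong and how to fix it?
Bug: WHERE evaluates per row before aggregation, so AVG() is unavailable

Fix: Use a subquery for AVG and a HAVING MIN(...) filter so the condition holds for every row in the group

Corrected query:
SELECT dept FROM employees GROUP BY dept HAVING MIN(salary) > (SELECT AVG(salary) FROM employees)

Result:
(no rows)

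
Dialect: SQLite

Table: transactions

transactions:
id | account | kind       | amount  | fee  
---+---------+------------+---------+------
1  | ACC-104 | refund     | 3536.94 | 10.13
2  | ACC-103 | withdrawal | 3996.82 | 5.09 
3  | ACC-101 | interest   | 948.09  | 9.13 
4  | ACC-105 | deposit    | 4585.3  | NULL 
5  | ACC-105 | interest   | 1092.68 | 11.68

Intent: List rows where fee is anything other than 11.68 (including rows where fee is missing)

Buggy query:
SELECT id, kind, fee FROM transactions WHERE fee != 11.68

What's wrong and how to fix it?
Bug: Inequality against NULL is unknown, not true; rows with NULL are dropped

Fix: Add an explicit OR fee IS NULL to include the missing-value rows

Corrected query:
SELECT id, kind, fee FROM transactions WHERE fee != 11.68 OR fee IS NULL

Result:
id | kind       | fee  
---+------------+------
1  | refund     | 10.13
2  | withdrawal | 5.09 
3  | interest   | 9.13 
4  | deposit    | NULL 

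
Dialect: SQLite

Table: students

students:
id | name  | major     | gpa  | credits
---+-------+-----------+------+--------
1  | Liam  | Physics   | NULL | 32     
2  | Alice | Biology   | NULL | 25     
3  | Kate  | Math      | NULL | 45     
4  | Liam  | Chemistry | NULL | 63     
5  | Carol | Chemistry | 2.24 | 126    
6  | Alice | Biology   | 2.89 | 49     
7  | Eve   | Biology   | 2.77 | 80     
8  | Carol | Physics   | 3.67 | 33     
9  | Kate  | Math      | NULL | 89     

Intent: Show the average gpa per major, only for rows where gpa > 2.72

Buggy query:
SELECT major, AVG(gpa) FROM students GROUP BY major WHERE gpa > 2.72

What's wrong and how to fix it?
Bug: Row-level WHERE must come before GROUP BY in the clause order

Fix: Place WHERE between FROM and GROUP BY

Corrected query:
SELECT major, AVG(gpa) FROM students WHERE gpa > 2.72 GROUP BY major

Result:
major   | AVG(gpa)
--------+---------
Biology | 2.83    
Physics | 3.67    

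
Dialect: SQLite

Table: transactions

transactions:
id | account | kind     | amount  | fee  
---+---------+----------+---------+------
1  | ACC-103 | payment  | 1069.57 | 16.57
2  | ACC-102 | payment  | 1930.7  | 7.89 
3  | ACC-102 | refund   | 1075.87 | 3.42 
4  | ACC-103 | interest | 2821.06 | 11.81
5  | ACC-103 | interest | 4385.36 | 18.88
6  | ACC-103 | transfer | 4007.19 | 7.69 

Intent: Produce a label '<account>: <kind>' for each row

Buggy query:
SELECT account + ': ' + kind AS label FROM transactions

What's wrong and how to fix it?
Bug: SQLite uses || for string concatenation; + coerces text to numbers (yielding 0)

Fix: Replace + with || to concatenate text

Corrected query:
SELECT account || ': ' || kind AS label FROM transactions

Result:
label            
-----------------
ACC-103: payment 
ACC-102: payment 
ACC-102: refund  
ACC-103: interest
ACC-103: interest
ACC-103: transfer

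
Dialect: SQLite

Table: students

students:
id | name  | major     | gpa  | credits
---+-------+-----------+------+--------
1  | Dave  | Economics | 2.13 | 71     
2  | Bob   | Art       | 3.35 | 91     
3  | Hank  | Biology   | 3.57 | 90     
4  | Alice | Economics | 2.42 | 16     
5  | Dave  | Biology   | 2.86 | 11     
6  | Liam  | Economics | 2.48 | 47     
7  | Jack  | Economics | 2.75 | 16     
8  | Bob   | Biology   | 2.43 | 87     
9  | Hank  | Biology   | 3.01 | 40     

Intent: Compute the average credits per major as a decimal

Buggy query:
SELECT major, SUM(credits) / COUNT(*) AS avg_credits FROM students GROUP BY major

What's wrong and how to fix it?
Bug: Both operands are integers, so '/' performs integer division and truncates

Fix: Cast one side to REAL so the division keeps the fractional part

Corrected query:
SELECT major, SUM(credits) * 1.0 / COUNT(*) AS avg_credits FROM students GROUP BY major

Result:
major     | avg_credits
----------+------------
Art       | 91         
Biology   | 57         
Economics | 37.5       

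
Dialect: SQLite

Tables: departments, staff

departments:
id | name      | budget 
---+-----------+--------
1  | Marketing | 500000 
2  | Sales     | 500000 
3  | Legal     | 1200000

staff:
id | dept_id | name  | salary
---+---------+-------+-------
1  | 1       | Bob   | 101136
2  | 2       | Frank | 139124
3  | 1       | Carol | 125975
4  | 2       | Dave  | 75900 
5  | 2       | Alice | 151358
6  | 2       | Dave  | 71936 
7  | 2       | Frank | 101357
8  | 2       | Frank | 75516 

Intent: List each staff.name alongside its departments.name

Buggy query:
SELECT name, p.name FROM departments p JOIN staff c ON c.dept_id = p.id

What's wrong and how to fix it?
Bug: 'name' exists in both joined tables, so the database can't tell which one is meant

Fix: Prefix ambiguous columns with the table alias

Corrected query:
SELECT c.name, p.name FROM departments p JOIN staff c ON c.dept_id = p.id

Result:
name  | name     
------+----------
Bob   | Marketing
Frank | Sales    
Carol | Marketing
Dave  | Sales    
Alice | Sales    
Dave  | Sales    
Frank | Sales    
Frank | Sales    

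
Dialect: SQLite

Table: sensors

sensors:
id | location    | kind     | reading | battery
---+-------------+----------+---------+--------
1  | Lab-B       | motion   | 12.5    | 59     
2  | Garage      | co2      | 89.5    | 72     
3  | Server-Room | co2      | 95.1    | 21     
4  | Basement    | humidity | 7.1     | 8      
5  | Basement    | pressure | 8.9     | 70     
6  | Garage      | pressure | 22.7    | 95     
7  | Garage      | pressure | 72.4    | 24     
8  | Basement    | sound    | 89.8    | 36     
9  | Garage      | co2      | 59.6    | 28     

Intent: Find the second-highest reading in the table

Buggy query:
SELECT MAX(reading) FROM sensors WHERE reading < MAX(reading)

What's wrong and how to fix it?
Bug: MAX(reading) on the right of the comparison is an aggregate-in-WHERE error

Fix: Compute the overall MAX in a subquery, then take MAX of rows below it

Corrected query:
SELECT MAX(reading) FROM sensors WHERE reading < (SELECT MAX(reading) FROM sensors)

Result:
MAX(reading)
------------
89.8        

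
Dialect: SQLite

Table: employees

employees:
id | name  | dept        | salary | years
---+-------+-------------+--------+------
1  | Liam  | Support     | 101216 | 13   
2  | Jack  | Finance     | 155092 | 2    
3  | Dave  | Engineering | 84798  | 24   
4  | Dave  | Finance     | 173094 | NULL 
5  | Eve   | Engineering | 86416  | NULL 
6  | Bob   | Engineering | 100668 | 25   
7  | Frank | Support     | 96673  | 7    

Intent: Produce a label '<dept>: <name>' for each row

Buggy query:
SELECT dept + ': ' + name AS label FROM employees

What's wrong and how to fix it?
Bug: SQLite uses || for string concatenation; + coerces text to numbers (yielding 0)

Fix: Replace + with || to concatenate text

Corrected query:
SELECT dept || ': ' || name AS label FROM employees

Result:
label            
-----------------
Support: Liam    
Finance: Jack    
Engineering: Dave
Finance: Dave    
Engineering: Eve 
Engineering: Bob 
Support: Frank   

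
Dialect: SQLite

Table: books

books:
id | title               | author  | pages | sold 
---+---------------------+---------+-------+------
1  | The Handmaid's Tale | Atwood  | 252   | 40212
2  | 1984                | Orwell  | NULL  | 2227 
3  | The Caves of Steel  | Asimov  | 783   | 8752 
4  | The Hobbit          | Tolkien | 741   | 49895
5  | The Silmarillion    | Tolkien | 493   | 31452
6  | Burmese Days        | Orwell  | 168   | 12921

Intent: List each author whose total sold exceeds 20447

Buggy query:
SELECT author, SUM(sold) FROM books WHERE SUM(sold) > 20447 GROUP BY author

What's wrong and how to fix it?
Bug: WHERE runs before GROUP BY, so aggregates aren't available there

Fix: Move the aggregate condition to a HAVING clause

Corrected query:
SELECT author, SUM(sold) FROM books GROUP BY author HAVING SUM(sold) > 20447

Result:
author  | SUM(sold)
--------+----------
Atwood  | 40212    
Tolkien | 81347    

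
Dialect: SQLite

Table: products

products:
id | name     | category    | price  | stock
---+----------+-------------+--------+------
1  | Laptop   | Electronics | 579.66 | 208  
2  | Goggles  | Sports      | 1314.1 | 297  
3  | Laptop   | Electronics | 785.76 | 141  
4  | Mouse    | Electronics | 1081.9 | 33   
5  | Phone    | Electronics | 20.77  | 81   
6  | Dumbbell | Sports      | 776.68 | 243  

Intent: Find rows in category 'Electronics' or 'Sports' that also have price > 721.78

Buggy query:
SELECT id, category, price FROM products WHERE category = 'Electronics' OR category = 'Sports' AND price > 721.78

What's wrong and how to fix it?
Bug: AND binds tighter than OR, so this parses as category = 'Electronics' OR (category = 'Sports' AND price > 721.78)

Fix: Group the OR with parentheses (or use IN), then AND the threshold

Corrected query:
SELECT id, category, price FROM products WHERE (category = 'Electronics' OR category = 'Sports') AND price > 721.78

Result:
id | category    | price 
---+-------------+-------
2  | Sports      | 1314.1
3  | Electronics | 785.76
4  | Electronics | 1081.9
6  | Sports      | 776.68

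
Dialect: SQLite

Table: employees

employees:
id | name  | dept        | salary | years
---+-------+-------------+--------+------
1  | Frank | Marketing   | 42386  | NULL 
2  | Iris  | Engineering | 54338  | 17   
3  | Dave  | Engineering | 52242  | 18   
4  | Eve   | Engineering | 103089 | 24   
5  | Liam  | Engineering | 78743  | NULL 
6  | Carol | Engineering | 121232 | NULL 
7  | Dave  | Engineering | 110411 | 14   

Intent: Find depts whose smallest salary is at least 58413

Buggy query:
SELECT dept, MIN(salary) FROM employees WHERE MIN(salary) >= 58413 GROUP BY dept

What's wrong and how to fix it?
Bug: MIN() in WHERE is a misuse of aggregate

Fix: Replace WHERE with HAVING after the GROUP BY

Corrected query:
SELECT dept, MIN(salary) FROM employees GROUP BY dept HAVING MIN(salary) >= 58413

Result:
(no rows)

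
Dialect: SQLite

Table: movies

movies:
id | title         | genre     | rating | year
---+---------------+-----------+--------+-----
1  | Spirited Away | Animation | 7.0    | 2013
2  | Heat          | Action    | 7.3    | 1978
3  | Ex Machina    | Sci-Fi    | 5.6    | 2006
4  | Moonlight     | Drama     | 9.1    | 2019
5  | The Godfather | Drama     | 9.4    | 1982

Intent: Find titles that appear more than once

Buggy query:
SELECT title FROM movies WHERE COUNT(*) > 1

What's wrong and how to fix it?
Bug: WHERE can't reference COUNT(*); aggregates are computed after WHERE

Fix: Group first, then use HAVING for the count condition

Corrected query:
SELECT title FROM movies GROUP BY title HAVING COUNT(*) > 1

Result:
(no rows)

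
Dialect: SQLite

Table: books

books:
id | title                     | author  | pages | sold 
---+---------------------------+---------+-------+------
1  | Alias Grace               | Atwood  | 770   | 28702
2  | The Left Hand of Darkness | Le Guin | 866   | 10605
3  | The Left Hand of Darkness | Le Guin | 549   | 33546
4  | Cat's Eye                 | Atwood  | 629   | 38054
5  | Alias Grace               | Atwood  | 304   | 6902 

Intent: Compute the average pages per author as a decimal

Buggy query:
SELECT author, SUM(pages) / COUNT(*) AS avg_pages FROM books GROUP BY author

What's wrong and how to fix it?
Bug: SUM(pages) and COUNT(*) are both integers; the division truncates the fractional part

Fix: Multiply by 1.0 (or CAST to REAL) to force floating-point division

Corrected query:
SELECT author, SUM(pages) * 1.0 / COUNT(*) AS avg_pages FROM books GROUP BY author

Result:
author  | avg_pages 
--------+-----------
Atwood  | 567.666667
Le Guin | 707.5     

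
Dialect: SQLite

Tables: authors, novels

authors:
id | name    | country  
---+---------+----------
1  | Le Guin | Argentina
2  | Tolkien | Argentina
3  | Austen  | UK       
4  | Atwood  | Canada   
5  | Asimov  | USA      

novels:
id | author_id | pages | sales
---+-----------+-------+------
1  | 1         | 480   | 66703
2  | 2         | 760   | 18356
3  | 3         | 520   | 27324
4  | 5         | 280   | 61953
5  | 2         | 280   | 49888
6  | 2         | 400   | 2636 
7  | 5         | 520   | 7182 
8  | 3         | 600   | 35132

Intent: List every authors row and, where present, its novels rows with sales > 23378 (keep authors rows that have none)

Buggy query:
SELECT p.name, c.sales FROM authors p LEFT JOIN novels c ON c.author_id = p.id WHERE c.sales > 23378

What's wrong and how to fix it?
Bug: A WHERE condition on the right-hand table after LEFT JOIN drops unmatched parents

Fix: Put 'c.sales > 23378' in the JOIN's ON clause instead of WHERE

Corrected query:
SELECT p.name, c.sales FROM authors p LEFT JOIN novels c ON c.author_id = p.id AND c.sales > 23378

Result:
name    | sales
--------+------
Le Guin | 66703
Tolkien | 49888
Austen  | 27324
Austen  | 35132
Atwood  | NULL 
Asimov  | 61953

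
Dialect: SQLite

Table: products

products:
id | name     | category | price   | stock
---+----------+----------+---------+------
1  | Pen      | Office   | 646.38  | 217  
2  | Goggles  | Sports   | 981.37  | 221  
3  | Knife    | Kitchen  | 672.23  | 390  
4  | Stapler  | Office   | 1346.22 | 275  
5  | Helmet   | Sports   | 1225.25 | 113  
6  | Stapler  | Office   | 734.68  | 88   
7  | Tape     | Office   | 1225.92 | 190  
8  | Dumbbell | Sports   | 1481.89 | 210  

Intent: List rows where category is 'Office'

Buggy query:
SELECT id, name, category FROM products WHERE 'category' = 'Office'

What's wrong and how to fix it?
Bug: Single quotes denote string literals in SQL; the column name is being compared as a constant string

Fix: Reference the column as category without single quotes

Corrected query:
SELECT id, name, category FROM products WHERE category = 'Office'

Result:
id | name    | category
---+---------+---------
1  | Pen     | Office  
4  | Stapler | Office  
6  | Stapler | Office  
7  | Tape    | Office  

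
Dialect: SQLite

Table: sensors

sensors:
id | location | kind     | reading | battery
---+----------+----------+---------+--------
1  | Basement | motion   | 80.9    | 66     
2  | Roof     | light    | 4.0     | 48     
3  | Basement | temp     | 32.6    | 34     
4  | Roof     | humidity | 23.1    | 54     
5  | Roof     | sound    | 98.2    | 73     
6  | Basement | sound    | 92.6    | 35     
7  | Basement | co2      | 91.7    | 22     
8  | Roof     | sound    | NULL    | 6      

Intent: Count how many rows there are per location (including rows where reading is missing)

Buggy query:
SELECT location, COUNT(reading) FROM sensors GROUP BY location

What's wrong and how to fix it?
Bug: COUNT(reading) skips NULLs, so groups with missing reading are undercounted

Fix: Replace COUNT(reading) with COUNT(*)

Corrected query:
SELECT location, COUNT(*) FROM sensors GROUP BY location

Result:
location | COUNT(*)
---------+---------
Basement | 4       
Roof     | 4       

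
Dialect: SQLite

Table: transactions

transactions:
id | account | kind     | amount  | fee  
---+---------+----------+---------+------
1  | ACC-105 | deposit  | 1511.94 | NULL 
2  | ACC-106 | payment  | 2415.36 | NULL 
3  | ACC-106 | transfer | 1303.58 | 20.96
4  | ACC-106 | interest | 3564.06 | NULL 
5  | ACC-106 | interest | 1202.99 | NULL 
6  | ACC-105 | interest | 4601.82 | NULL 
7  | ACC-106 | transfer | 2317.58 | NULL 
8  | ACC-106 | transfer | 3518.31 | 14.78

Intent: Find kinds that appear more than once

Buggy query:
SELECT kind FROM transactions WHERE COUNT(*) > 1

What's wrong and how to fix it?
Bug: WHERE can't reference COUNT(*); aggregates are computed after WHERE

Fix: Group first, then use HAVING for the count condition

Corrected query:
SELECT kind FROM transactions GROUP BY kind HAVING COUNT(*) > 1

Result:
kind    
--------
interest
transfer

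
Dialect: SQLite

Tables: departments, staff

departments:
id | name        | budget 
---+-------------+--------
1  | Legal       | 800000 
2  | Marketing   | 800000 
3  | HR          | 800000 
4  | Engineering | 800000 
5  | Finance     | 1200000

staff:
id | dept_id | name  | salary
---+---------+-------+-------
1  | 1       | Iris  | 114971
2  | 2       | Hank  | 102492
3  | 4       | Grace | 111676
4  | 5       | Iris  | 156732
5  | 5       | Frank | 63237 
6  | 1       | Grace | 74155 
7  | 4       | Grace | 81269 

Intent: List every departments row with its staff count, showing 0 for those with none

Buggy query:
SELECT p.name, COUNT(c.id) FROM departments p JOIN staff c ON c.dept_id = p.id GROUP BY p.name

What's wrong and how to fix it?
Bug: An inner join excludes parents with zero children

Fix: Switch to LEFT JOIN to retain unmatched parent rows

Corrected query:
SELECT p.name, COUNT(c.id) FROM departments p LEFT JOIN staff c ON c.dept_id = p.id GROUP BY p.name

Result:
name        | COUNT(c.id)
------------+------------
Engineering | 2          
Finance     | 2          
HR          | 0          
Legal       | 2          
Marketing   | 1          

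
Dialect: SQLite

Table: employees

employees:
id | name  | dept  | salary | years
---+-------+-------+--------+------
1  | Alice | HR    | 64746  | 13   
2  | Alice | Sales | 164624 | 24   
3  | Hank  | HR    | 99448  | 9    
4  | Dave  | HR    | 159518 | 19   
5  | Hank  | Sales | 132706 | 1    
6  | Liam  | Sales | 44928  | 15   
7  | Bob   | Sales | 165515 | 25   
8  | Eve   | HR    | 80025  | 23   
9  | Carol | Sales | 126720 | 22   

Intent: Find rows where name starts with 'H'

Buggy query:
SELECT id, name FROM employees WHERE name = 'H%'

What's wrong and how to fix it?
Bug: '=' compares the literal string including the % character; pattern matching needs LIKE

Fix: Use LIKE for wildcard pattern matching

Corrected query:
SELECT id, name FROM employees WHERE name LIKE 'H%'

Result:
id | name
---+-----
3  | Hank
5  | Hank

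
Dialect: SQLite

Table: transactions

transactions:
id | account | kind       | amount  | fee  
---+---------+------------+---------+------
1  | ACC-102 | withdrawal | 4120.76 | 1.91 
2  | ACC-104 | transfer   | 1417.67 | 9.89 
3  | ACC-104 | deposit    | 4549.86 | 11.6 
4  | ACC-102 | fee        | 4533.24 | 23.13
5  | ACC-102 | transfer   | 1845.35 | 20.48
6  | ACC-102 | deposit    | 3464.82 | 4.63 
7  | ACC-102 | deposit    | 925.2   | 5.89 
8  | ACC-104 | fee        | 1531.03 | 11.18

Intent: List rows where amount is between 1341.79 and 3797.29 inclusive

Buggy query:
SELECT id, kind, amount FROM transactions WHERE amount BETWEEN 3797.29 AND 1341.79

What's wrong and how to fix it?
Bug: The bounds are reversed; BETWEEN a AND b requires a <= b to match anything

Fix: Swap the bounds so the smaller value comes first

Corrected query:
SELECT id, kind, amount FROM transactions WHERE amount BETWEEN 1341.79 AND 3797.29

Result:
id | kind     | amount 
---+----------+--------
2  | transfer | 1417.67
5  | transfer | 1845.35
6  | deposit  | 3464.82
8  | fee      | 1531.03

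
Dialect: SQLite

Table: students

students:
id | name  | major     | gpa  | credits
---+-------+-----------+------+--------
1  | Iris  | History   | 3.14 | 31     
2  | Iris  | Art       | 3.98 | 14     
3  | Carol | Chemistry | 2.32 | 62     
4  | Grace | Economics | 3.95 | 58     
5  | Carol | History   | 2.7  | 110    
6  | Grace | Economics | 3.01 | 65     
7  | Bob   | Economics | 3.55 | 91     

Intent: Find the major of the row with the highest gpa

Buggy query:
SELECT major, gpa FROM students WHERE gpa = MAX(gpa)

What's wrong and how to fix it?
Bug: WHERE is evaluated per row; an aggregate over the whole table isn't defined there

Fix: Use a subquery: WHERE gpa = (SELECT MAX(gpa) FROM students)

Corrected query:
SELECT major, gpa FROM students WHERE gpa = (SELECT MAX(gpa) FROM students)

Result:
major | gpa 
------+-----
Art   | 3.98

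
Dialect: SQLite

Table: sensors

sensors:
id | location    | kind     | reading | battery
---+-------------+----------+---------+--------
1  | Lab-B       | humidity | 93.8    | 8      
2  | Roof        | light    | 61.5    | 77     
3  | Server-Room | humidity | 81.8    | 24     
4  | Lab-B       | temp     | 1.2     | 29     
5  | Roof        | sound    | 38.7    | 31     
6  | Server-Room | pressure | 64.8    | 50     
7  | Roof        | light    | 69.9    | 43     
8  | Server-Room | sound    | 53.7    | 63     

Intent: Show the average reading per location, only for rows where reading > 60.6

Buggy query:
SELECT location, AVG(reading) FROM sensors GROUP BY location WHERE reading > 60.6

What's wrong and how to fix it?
Bug: Row-level WHERE must come before GROUP BY in the clause order

Fix: Place WHERE between FROM and GROUP BY

Corrected query:
SELECT location, AVG(reading) FROM sensors WHERE reading > 60.6 GROUP BY location

Result:
location    | AVG(reading)
------------+-------------
Lab-B       | 93.8        
Roof        | 65.7        
Server-Room | 73.3        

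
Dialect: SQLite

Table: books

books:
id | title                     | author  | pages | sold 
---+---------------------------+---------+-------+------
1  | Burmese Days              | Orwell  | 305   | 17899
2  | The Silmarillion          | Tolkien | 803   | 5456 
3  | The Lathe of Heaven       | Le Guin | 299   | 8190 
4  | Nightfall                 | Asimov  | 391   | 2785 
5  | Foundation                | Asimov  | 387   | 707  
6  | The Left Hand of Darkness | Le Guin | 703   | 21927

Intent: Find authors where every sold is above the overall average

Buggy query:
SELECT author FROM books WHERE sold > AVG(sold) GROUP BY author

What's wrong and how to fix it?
Bug: WHERE evaluates per row before aggregation, so AVG() is unavailable

Fix: Use a subquery for AVG and a HAVING MIN(...) filter so the condition holds for every row in the group

Corrected query:
SELECT author FROM books GROUP BY author HAVING MIN(sold) > (SELECT AVG(sold) FROM books)

Result:
author
------
Orwell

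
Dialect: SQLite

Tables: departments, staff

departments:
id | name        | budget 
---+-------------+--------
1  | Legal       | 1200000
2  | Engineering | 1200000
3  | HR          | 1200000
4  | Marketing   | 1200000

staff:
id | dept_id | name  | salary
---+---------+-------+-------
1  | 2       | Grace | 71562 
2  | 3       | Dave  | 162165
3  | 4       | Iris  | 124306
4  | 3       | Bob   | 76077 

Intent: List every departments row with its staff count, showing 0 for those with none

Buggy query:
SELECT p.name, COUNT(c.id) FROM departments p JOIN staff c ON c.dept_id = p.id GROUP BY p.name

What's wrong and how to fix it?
Bug: INNER JOIN drops departments rows that have no matching staff rows

Fix: Use LEFT JOIN so parents without children still appear (COUNT(c.id) gives 0)

Corrected query:
SELECT p.name, COUNT(c.id) FROM departments p LEFT JOIN staff c ON c.dept_id = p.id GROUP BY p.name

Result:
name        | COUNT(c.id)
------------+------------
Engineering | 1          
HR          | 2          
Legal       | 0          
Marketing   | 1          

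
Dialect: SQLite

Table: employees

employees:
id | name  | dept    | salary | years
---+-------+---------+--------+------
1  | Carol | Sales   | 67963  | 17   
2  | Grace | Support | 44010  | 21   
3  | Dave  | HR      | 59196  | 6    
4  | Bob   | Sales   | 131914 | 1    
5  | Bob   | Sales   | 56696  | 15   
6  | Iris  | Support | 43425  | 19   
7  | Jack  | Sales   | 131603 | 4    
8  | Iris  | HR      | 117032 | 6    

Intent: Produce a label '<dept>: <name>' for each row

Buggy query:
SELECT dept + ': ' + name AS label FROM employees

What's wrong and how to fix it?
Bug: '+' is numeric addition; on text columns SQLite converts them to 0 instead of concatenating

Fix: Replace + with || to concatenate text

Corrected query:
SELECT dept || ': ' || name AS label FROM employees

Result:
label         
--------------
Sales: Carol  
Support: Grace
HR: Dave      
Sales: Bob    
Sales: Bob    
Support: Iris 
Sales: Jack   
HR: Iris      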